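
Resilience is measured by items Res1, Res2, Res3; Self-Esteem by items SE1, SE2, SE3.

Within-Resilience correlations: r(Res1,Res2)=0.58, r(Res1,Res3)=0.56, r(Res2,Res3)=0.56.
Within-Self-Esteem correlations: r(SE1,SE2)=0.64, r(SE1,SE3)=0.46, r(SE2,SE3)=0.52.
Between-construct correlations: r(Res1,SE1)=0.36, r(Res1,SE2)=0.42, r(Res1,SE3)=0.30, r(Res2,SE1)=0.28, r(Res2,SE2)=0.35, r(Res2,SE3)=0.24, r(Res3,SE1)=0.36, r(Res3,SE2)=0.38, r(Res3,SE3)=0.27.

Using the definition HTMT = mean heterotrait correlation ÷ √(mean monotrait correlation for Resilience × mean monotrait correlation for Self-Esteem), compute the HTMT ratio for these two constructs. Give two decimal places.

0.59

Mean between = 2.96/9 = 0.3289.
Mean within-Res = 1.70/3 = 0.5667; mean within-SE = 1.62/3 = 0.5400.
Geometric mean = √(0.5667 × 0.5400) = 0.5532.
HTMT = 0.3289 / 0.5532 = 0.59.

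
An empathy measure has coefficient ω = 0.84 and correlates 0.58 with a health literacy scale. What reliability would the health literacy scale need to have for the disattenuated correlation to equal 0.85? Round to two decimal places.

r_true = r_obs / √(r_xx · r_yy) ⇒ 0.85 = 0.58 / √(0.84 · r_yy).
√(0.84 · r_yy) = 0.58 / 0.85 = 0.6824; 0.84 · r_yy = 0.4657; r_yy = 0.4657 / 0.84 ≈ 0.55.

0.55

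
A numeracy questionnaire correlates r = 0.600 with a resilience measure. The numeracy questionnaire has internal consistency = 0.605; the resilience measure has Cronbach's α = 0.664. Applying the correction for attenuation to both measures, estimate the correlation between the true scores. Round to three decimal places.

0.947

r_true = r_obs / √(r_xx · r_yy) = 0.600 / √(0.605 × 0.664) = 0.600 / √0.401720 = 0.600 / 0.6338 ≈ 0.947.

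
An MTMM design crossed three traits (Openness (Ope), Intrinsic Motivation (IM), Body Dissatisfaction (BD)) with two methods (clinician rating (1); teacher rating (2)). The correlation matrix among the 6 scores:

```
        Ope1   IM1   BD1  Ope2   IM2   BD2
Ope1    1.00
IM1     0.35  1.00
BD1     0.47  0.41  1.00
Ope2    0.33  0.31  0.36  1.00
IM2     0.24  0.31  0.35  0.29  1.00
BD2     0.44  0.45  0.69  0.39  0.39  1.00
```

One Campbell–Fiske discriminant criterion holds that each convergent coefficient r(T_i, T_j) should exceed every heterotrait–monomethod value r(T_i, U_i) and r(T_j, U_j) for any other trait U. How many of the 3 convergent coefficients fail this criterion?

Convergent coefficients and their comparison sets:
Ope (methods 1·2): 0.33 vs {0.35, 0.29, 0.47, 0.39} → fail.
IM (methods 1·2): 0.31 vs {0.35, 0.29, 0.41, 0.39} → fail.
BD (methods 1·2): 0.69 vs {0.47, 0.39, 0.41, 0.39} → pass.
2 of 3 fail.

2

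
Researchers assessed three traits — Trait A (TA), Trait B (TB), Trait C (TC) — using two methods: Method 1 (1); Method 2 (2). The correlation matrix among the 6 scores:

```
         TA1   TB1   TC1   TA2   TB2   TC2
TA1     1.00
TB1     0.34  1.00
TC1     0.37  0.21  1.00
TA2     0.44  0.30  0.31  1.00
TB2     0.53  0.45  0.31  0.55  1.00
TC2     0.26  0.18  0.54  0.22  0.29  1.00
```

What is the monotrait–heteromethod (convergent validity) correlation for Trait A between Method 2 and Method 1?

Same trait (TA), different methods: r(TA2, TA1) = 0.44.

0.44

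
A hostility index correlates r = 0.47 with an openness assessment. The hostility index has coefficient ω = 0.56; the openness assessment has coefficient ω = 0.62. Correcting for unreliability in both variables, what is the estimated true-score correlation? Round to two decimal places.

0.80

r_true = r_obs / √(r_xx · r_yy) = 0.47 / √(0.56 × 0.62) = 0.47 / √0.3472 = 0.47 / 0.5892 ≈ 0.80.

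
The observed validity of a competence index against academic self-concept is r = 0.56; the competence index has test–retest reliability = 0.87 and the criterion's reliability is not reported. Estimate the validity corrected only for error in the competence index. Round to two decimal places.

Single correction: r_c = r_obs / √r_xx = 0.56 / √0.87 = 0.56 / 0.9327 ≈ 0.60.

0.60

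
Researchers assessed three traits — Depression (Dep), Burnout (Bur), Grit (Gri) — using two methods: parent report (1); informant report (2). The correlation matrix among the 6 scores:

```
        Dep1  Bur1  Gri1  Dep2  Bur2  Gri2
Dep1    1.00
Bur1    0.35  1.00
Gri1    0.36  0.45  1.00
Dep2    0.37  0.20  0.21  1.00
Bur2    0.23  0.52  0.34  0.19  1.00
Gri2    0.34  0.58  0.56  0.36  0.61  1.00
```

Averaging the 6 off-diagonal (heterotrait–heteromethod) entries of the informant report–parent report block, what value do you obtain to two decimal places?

HTHM values (method 2 × method 1): 0.20, 0.21, 0.23, 0.34, 0.34, 0.58; mean = 1.90/6 = 0.32.

0.32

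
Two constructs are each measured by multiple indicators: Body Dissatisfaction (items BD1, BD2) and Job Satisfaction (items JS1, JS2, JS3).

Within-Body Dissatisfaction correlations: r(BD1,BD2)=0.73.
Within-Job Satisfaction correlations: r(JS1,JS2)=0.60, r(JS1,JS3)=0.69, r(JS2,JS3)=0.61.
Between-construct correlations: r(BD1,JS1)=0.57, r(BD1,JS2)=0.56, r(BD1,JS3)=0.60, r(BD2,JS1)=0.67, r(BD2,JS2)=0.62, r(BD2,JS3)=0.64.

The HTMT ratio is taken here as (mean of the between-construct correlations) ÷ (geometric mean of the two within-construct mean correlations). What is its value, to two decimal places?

Between-construct mean = 3.66/6 = 0.6100.
Mean within-BD = 0.73/1 = 0.7300; mean within-JS = 1.90/3 = 0.6333.
Geometric mean = √(0.7300 × 0.6333) = 0.6799.
HTMT = 0.6100 / 0.6799 = 0.90.

0.90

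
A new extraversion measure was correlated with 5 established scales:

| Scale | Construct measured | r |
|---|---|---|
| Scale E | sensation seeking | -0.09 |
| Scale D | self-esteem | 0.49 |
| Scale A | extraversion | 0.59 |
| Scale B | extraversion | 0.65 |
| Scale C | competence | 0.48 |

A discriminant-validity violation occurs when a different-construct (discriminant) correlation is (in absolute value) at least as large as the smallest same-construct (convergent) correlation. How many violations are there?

Convergent (same construct = extraversion): Scale A, Scale B.
Smallest convergent = 0.59. Discriminant |r|: 0.09, 0.49, 0.48; count ≥ 0.59 → 0.

0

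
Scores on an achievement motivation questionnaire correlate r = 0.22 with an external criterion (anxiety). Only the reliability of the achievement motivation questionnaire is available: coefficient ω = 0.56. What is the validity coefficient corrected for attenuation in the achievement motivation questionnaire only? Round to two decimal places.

0.29

Single correction: r_c = r_obs / √r_xx = 0.22 / √0.56 = 0.22 / 0.7483 ≈ 0.29.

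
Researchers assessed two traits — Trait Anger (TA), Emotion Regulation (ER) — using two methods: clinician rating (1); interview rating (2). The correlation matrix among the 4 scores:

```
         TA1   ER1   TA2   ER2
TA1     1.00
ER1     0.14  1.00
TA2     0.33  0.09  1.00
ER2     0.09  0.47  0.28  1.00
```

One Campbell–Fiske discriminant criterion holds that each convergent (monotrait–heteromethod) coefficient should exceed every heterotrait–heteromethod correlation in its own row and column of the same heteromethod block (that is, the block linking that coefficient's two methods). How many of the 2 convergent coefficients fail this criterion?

0

Checking each validity diagonal entry against its comparison values:
TA (methods 1·2): 0.33 vs {0.09, 0.09} → pass.
ER (methods 1·2): 0.47 vs {0.09, 0.09} → pass.
0 of 2 fail.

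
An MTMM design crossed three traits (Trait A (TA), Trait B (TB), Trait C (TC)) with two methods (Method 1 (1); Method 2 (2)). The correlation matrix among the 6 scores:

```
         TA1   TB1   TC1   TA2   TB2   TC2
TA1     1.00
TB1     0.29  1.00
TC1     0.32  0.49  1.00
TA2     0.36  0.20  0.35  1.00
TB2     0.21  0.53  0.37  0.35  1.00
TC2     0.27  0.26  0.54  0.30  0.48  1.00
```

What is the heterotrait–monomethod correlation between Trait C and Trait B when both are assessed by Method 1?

Different traits, same method: r(TC1, TB1) = 0.49.

0.49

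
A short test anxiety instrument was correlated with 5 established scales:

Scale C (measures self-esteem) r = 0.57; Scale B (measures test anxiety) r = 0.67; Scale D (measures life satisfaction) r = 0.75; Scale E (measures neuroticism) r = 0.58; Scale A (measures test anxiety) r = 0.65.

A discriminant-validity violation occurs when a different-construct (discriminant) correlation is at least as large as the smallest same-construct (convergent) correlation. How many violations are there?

1

Convergent (same construct = test anxiety): Scale B, Scale A.
Smallest convergent = 0.65. Discriminant values: 0.57, 0.75, 0.58; count ≥ 0.65 → 1.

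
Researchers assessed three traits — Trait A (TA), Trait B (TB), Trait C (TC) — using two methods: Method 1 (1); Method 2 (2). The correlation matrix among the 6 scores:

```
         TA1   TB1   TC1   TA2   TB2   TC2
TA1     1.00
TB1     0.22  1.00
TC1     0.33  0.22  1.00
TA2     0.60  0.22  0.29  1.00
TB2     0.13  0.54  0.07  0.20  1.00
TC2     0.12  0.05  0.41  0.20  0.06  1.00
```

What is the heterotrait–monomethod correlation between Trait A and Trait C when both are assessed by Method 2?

Different traits, same method: r(TA2, TC2) = 0.20.

0.20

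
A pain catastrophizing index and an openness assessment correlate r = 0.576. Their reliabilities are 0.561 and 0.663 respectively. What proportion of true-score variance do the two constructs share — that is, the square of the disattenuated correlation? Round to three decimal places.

Disattenuated r = 0.576 / √(0.561 × 0.663) = 0.576 / 0.6099 = 0.9444.
Shared true-score variance = 0.9444² = 0.8919 ≈ 0.892.

0.892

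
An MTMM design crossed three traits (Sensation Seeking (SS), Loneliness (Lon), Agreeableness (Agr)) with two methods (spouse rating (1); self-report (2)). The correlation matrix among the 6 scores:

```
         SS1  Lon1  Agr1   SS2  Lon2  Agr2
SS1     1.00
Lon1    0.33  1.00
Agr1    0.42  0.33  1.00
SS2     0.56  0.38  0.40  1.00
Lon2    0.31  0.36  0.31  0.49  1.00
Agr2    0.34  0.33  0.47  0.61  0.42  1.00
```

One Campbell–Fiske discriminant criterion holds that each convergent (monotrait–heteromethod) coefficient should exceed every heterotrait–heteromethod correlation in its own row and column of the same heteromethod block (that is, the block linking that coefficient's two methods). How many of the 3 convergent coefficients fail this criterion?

1

Each convergent coefficient versus the relevant comparison correlations:
SS (methods 1·2): 0.56 vs {0.31, 0.38, 0.34, 0.40} → pass.
Lon (methods 1·2): 0.36 vs {0.38, 0.31, 0.33, 0.31} → fail.
Agr (methods 1·2): 0.47 vs {0.40, 0.34, 0.31, 0.33} → pass.
1 of 3 fail.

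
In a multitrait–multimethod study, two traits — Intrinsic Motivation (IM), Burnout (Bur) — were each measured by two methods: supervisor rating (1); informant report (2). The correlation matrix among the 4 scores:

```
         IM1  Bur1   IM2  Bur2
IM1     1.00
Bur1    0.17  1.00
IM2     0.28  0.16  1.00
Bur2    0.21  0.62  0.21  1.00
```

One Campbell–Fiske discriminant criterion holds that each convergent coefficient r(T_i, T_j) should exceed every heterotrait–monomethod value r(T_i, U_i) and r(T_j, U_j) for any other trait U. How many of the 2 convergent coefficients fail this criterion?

0

Each convergent coefficient versus the relevant comparison correlations:
IM (methods 1·2): 0.28 vs {0.17, 0.21} → pass.
Bur (methods 1·2): 0.62 vs {0.17, 0.21} → pass.
0 of 2 fail.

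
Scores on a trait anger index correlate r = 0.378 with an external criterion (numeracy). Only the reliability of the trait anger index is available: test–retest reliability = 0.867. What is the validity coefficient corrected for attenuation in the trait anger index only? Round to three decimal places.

0.406

Single correction: r_c = r_obs / √r_xx = 0.378 / √0.867 = 0.378 / 0.9311 ≈ 0.406.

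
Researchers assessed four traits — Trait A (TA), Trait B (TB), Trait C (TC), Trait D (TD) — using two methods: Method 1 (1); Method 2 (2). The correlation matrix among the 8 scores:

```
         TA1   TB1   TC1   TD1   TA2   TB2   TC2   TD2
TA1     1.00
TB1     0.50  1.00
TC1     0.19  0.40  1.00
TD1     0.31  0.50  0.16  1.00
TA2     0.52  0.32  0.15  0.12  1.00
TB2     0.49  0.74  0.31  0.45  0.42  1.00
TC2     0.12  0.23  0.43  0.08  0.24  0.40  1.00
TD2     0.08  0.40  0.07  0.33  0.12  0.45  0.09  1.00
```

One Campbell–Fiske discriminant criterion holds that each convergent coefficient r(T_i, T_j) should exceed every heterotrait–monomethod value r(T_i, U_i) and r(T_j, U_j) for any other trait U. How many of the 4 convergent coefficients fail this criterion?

Convergent coefficients and their comparison sets:
TA (methods 1·2): 0.52 vs {0.50, 0.42, 0.19, 0.24, 0.31, 0.12} → pass.
TB (methods 1·2): 0.74 vs {0.50, 0.42, 0.40, 0.40, 0.50, 0.45} → pass.
TC (methods 1·2): 0.43 vs {0.19, 0.24, 0.40, 0.40, 0.16, 0.09} → pass.
TD (methods 1·2): 0.33 vs {0.31, 0.12, 0.50, 0.45, 0.16, 0.09} → fail.
1 of 4 fail.

1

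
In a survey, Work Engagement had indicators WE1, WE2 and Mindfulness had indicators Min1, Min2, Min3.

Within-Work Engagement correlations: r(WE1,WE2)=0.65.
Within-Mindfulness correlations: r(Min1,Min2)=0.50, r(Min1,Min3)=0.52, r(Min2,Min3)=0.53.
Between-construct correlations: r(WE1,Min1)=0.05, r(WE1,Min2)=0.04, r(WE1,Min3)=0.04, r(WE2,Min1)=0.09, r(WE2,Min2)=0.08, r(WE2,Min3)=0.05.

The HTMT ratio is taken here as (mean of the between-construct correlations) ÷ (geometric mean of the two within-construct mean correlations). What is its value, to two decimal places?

Mean heterotrait r = 0.35/6 = 0.0583.
Mean within-WE = 0.65/1 = 0.6500; mean within-Min = 1.55/3 = 0.5167.
Geometric mean = √(0.6500 × 0.5167) = 0.5795.
HTMT = 0.0583 / 0.5795 = 0.10.

0.10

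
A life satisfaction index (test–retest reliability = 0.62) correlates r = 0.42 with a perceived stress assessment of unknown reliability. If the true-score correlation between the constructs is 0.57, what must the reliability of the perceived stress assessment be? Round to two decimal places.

r_true = r_obs / √(r_xx · r_yy) ⇒ 0.57 = 0.42 / √(0.62 · r_yy).
√(0.62 · r_yy) = 0.42 / 0.57 = 0.7368; 0.62 · r_yy = 0.5429; r_yy = 0.5429 / 0.62 ≈ 0.88.

0.88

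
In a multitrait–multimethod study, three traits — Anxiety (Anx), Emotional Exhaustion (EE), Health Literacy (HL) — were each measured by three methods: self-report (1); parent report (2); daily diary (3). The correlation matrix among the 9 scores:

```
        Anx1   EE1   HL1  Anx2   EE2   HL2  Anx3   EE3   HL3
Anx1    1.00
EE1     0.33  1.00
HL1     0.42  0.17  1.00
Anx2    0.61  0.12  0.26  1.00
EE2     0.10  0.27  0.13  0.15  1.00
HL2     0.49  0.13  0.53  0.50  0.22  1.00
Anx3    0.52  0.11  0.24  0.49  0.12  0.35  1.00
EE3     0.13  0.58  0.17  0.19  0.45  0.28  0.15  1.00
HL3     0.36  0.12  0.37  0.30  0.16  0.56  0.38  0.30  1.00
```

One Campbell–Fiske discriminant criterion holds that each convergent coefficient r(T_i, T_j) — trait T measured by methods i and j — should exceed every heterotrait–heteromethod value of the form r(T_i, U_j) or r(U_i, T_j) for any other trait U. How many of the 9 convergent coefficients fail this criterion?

0

Convergent coefficients and their comparison sets:
Anx (methods 1·2): 0.61 vs {0.10, 0.12, 0.49, 0.26} → pass.
Anx (methods 1·3): 0.52 vs {0.13, 0.11, 0.36, 0.24} → pass.
Anx (methods 2·3): 0.49 vs {0.19, 0.12, 0.30, 0.35} → pass.
EE (methods 1·2): 0.27 vs {0.12, 0.10, 0.13, 0.13} → pass.
EE (methods 1·3): 0.58 vs {0.11, 0.13, 0.12, 0.17} → pass.
EE (methods 2·3): 0.45 vs {0.12, 0.19, 0.16, 0.28} → pass.
HL (methods 1·2): 0.53 vs {0.26, 0.49, 0.13, 0.13} → pass.
HL (methods 1·3): 0.37 vs {0.24, 0.36, 0.17, 0.12} → pass.
HL (methods 2·3): 0.56 vs {0.35, 0.30, 0.28, 0.16} → pass.
0 of 9 fail.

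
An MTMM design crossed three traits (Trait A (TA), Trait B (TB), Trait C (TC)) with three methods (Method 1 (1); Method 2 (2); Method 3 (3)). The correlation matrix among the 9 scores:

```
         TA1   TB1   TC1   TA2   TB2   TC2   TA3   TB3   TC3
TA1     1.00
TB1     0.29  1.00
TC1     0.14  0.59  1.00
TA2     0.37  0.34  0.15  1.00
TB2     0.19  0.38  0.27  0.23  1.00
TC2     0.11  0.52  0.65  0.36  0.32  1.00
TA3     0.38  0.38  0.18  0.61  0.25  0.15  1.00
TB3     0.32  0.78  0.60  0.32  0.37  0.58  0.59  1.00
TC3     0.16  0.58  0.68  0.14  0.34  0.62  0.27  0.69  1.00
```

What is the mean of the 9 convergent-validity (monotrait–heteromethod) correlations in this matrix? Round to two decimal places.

0.54

Convergent values: 0.37, 0.38, 0.61, 0.38, 0.78, 0.37, 0.65, 0.68, 0.62; mean = 4.84/9 = 0.54.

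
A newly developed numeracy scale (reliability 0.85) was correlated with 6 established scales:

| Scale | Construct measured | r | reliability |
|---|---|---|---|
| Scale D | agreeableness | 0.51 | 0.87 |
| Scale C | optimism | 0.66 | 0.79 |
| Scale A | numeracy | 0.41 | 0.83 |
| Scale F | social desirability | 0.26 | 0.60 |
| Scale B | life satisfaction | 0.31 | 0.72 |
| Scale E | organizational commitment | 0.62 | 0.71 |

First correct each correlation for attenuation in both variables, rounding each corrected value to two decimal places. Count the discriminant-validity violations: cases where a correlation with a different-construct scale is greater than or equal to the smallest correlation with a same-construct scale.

3

Disattenuated r (r / √(r_scale · r_new)):
  Scale D (disc): 0.51 / √(0.87·0.85) = 0.59
  Scale C (disc): 0.66 / √(0.79·0.85) = 0.81
  Scale A (conv): 0.41 / √(0.83·0.85) = 0.49
  Scale F (disc): 0.26 / √(0.60·0.85) = 0.36
  Scale B (disc): 0.31 / √(0.72·0.85) = 0.40
  Scale E (disc): 0.62 / √(0.71·0.85) = 0.80
Smallest convergent = 0.49. Discriminant values: 0.59, 0.81, 0.36, 0.40, 0.80; count ≥ 0.49 → 3.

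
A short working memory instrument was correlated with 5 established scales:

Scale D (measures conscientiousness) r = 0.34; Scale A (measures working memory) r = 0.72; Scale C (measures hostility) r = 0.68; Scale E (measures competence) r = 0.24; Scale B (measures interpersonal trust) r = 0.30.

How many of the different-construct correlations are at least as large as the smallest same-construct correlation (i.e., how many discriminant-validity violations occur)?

Convergent (same construct = working memory): Scale A.
Smallest convergent = 0.72. Discriminant values: 0.34, 0.68, 0.24, 0.30; count ≥ 0.72 → 0.

0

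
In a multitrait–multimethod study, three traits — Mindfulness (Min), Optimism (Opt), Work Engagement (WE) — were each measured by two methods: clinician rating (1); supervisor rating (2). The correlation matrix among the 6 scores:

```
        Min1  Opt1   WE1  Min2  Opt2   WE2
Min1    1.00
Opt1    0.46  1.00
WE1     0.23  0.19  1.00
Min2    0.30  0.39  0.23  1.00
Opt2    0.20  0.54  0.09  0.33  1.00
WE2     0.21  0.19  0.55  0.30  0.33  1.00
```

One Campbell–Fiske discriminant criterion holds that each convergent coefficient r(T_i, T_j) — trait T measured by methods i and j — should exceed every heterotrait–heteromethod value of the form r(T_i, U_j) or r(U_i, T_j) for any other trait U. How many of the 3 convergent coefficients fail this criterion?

Checking each validity diagonal entry against its comparison values:
Min (methods 1·2): 0.30 vs {0.20, 0.39, 0.21, 0.23} → fail.
Opt (methods 1·2): 0.54 vs {0.39, 0.20, 0.19, 0.09} → pass.
WE (methods 1·2): 0.55 vs {0.23, 0.21, 0.09, 0.19} → pass.
1 of 3 fail.

1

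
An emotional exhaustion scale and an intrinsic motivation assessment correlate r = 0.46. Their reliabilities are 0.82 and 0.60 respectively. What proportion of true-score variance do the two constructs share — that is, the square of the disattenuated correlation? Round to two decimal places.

Disattenuated r = 0.46 / √(0.82 × 0.60) = 0.46 / 0.7014 = 0.6558.
Shared true-score variance = 0.6558² = 0.4301 ≈ 0.43.

0.43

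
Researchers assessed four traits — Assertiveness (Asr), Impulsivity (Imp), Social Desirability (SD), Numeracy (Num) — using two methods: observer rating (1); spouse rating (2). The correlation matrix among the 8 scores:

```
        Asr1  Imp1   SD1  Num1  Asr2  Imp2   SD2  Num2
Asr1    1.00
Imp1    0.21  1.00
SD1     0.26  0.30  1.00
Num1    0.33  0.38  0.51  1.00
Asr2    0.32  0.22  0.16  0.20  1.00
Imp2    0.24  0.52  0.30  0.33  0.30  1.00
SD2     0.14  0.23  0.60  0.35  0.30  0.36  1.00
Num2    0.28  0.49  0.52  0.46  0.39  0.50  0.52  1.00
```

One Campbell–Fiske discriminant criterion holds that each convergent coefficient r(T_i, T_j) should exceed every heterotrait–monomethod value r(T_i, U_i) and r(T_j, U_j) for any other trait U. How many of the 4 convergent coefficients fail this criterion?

Each convergent coefficient versus the relevant comparison correlations:
Asr (methods 1·2): 0.32 vs {0.21, 0.30, 0.26, 0.30, 0.33, 0.39} → fail.
Imp (methods 1·2): 0.52 vs {0.21, 0.30, 0.30, 0.36, 0.38, 0.50} → pass.
SD (methods 1·2): 0.60 vs {0.26, 0.30, 0.30, 0.36, 0.51, 0.52} → pass.
Num (methods 1·2): 0.46 vs {0.33, 0.39, 0.38, 0.50, 0.51, 0.52} → fail.
2 of 4 fail.

2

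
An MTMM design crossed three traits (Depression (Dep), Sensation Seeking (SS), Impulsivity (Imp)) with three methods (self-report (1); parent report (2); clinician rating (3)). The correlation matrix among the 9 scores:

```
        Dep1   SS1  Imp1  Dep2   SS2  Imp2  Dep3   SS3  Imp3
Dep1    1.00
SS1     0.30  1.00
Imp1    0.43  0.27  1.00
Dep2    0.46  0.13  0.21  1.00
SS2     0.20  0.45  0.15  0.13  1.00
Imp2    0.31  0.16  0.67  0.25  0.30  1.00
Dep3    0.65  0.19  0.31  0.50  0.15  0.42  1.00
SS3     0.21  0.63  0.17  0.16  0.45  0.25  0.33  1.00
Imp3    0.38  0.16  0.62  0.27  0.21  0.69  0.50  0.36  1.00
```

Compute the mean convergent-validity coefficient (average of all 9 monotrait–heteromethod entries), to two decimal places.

0.57

Convergent values: 0.46, 0.65, 0.50, 0.45, 0.63, 0.45, 0.67, 0.62, 0.69; mean = 5.12/9 = 0.57.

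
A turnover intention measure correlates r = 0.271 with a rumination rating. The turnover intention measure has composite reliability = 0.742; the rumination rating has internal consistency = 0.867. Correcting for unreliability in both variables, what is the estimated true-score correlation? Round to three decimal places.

r_true = r_obs / √(r_xx · r_yy) = 0.271 / √(0.742 × 0.867) = 0.271 / √0.643314 = 0.271 / 0.8021 ≈ 0.338.

0.338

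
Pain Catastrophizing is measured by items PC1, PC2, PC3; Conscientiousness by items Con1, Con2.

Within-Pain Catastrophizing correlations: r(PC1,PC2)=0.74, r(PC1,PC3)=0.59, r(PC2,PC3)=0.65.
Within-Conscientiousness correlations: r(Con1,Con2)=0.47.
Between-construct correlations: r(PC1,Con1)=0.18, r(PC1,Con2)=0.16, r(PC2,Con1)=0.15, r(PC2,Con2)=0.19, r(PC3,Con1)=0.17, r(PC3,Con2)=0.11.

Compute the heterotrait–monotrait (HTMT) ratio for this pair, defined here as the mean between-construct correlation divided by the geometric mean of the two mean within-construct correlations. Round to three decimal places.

Mean heterotrait r = 0.96/6 = 0.1600.
Mean within-PC = 1.98/3 = 0.6600; mean within-Con = 0.47/1 = 0.4700.
Geometric mean = √(0.6600 × 0.4700) = 0.5570.
HTMT = 0.1600 / 0.5570 = 0.287.

0.287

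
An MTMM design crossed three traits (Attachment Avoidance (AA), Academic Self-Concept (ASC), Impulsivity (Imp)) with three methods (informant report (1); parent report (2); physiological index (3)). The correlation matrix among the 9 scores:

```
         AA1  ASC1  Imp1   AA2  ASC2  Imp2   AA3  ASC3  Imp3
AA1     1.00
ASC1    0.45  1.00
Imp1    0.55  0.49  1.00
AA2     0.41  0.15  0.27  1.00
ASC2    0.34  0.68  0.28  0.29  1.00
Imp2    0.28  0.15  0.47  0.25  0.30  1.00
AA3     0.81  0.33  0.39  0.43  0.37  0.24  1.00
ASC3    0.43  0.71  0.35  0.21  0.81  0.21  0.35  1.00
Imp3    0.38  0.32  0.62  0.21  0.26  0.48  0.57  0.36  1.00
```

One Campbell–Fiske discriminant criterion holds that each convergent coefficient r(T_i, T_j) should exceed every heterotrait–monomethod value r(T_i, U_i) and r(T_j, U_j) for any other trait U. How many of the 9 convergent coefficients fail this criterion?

4

Each convergent coefficient versus the relevant comparison correlations:
AA (methods 1·2): 0.41 vs {0.45, 0.29, 0.55, 0.25} → fail.
AA (methods 1·3): 0.81 vs {0.45, 0.35, 0.55, 0.57} → pass.
AA (methods 2·3): 0.43 vs {0.29, 0.35, 0.25, 0.57} → fail.
ASC (methods 1·2): 0.68 vs {0.45, 0.29, 0.49, 0.30} → pass.
ASC (methods 1·3): 0.71 vs {0.45, 0.35, 0.49, 0.36} → pass.
ASC (methods 2·3): 0.81 vs {0.29, 0.35, 0.30, 0.36} → pass.
Imp (methods 1·2): 0.47 vs {0.55, 0.25, 0.49, 0.30} → fail.
Imp (methods 1·3): 0.62 vs {0.55, 0.57, 0.49, 0.36} → pass.
Imp (methods 2·3): 0.48 vs {0.25, 0.57, 0.30, 0.36} → fail.
4 of 9 fail.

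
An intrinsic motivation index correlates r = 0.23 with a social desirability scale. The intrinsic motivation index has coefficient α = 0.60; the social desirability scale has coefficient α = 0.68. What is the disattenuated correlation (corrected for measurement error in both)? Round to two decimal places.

r_true = r_obs / √(r_xx · r_yy) = 0.23 / √(0.60 × 0.68) = 0.23 / √0.4080 = 0.23 / 0.6387 ≈ 0.36.

0.36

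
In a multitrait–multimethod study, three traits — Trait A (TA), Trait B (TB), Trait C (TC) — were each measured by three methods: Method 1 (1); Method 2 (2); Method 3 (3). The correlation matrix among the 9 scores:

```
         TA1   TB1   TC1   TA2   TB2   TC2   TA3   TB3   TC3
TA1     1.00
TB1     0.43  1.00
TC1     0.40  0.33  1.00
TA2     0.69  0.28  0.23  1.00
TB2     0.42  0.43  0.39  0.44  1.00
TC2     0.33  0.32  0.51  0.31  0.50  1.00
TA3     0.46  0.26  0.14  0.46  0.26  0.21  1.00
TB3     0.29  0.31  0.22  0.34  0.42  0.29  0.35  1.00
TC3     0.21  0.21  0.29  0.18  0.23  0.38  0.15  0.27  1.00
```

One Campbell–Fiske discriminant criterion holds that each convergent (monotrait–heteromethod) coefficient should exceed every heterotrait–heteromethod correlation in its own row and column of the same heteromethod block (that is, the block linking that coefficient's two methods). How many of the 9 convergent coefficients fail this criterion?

Checking each validity diagonal entry against its comparison values:
TA (methods 1·2): 0.69 vs {0.42, 0.28, 0.33, 0.23} → pass.
TA (methods 1·3): 0.46 vs {0.29, 0.26, 0.21, 0.14} → pass.
TA (methods 2·3): 0.46 vs {0.34, 0.26, 0.18, 0.21} → pass.
TB (methods 1·2): 0.43 vs {0.28, 0.42, 0.32, 0.39} → pass.
TB (methods 1·3): 0.31 vs {0.26, 0.29, 0.21, 0.22} → pass.
TB (methods 2·3): 0.42 vs {0.26, 0.34, 0.23, 0.29} → pass.
TC (methods 1·2): 0.51 vs {0.23, 0.33, 0.39, 0.32} → pass.
TC (methods 1·3): 0.29 vs {0.14, 0.21, 0.22, 0.21} → pass.
TC (methods 2·3): 0.38 vs {0.21, 0.18, 0.29, 0.23} → pass.
0 of 9 fail.

0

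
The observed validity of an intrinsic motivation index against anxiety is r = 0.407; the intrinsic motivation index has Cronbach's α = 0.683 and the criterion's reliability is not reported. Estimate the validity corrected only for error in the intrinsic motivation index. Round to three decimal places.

0.492

Single correction: r_c = r_obs / √r_xx = 0.407 / √0.683 = 0.407 / 0.8264 ≈ 0.492.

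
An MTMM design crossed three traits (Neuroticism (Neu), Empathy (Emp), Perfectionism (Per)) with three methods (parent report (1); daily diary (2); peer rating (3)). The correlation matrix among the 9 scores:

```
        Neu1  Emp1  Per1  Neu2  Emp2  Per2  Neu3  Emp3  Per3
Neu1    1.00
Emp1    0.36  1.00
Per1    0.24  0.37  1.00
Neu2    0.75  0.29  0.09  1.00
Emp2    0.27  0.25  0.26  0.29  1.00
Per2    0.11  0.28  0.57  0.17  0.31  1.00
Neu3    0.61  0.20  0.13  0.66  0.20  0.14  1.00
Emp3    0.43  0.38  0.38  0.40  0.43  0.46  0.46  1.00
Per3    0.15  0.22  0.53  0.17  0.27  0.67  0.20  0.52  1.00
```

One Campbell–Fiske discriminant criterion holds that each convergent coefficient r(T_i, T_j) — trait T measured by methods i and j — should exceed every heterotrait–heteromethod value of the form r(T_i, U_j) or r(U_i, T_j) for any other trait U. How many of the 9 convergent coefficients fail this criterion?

3

Checking each validity diagonal entry against its comparison values:
Neu (methods 1·2): 0.75 vs {0.27, 0.29, 0.11, 0.09} → pass.
Neu (methods 1·3): 0.61 vs {0.43, 0.20, 0.15, 0.13} → pass.
Neu (methods 2·3): 0.66 vs {0.40, 0.20, 0.17, 0.14} → pass.
Emp (methods 1·2): 0.25 vs {0.29, 0.27, 0.28, 0.26} → fail.
Emp (methods 1·3): 0.38 vs {0.20, 0.43, 0.22, 0.38} → fail.
Emp (methods 2·3): 0.43 vs {0.20, 0.40, 0.27, 0.46} → fail.
Per (methods 1·2): 0.57 vs {0.09, 0.11, 0.26, 0.28} → pass.
Per (methods 1·3): 0.53 vs {0.13, 0.15, 0.38, 0.22} → pass.
Per (methods 2·3): 0.67 vs {0.14, 0.17, 0.46, 0.27} → pass.
3 of 9 fail.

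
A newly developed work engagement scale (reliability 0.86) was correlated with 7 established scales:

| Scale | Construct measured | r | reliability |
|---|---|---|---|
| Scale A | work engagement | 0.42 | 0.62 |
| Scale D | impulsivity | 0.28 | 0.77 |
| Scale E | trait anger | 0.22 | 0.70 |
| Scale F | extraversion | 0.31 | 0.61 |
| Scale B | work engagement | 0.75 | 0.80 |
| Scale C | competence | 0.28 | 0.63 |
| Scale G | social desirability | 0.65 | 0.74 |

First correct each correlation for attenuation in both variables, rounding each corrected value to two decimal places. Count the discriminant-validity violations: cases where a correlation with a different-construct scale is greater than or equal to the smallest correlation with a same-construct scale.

Disattenuated r (r / √(r_scale · r_new)):
  Scale A (conv): 0.42 / √(0.62·0.86) = 0.58
  Scale D (disc): 0.28 / √(0.77·0.86) = 0.34
  Scale E (disc): 0.22 / √(0.70·0.86) = 0.28
  Scale F (disc): 0.31 / √(0.61·0.86) = 0.43
  Scale B (conv): 0.75 / √(0.80·0.86) = 0.90
  Scale C (disc): 0.28 / √(0.63·0.86) = 0.38
  Scale G (disc): 0.65 / √(0.74·0.86) = 0.81
Smallest convergent = 0.58. Discriminant values: 0.34, 0.28, 0.43, 0.38, 0.81; count ≥ 0.58 → 1.

1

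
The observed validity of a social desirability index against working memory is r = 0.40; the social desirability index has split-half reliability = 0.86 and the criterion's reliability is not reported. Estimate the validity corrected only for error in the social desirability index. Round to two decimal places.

Single correction: r_c = r_obs / √r_xx = 0.40 / √0.86 = 0.40 / 0.9274 ≈ 0.43.

0.43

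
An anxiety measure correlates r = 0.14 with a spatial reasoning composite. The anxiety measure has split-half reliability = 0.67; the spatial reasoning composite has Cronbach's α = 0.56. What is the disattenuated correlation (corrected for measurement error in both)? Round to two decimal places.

0.23

r_true = r_obs / √(r_xx · r_yy) = 0.14 / √(0.67 × 0.56) = 0.14 / √0.3752 = 0.14 / 0.6125 ≈ 0.23.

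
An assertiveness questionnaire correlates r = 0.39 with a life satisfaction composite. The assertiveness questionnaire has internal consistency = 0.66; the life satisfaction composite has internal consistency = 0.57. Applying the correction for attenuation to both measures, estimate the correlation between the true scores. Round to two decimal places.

0.64

r_true = r_obs / √(r_xx · r_yy) = 0.39 / √(0.66 × 0.57) = 0.39 / √0.3762 = 0.39 / 0.6134 ≈ 0.64.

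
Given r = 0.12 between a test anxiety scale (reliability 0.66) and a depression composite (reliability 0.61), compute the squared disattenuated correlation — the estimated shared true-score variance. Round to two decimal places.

Disattenuated r = 0.12 / √(0.66 × 0.61) = 0.12 / 0.6345 = 0.1891.
Shared true-score variance = 0.1891² = 0.0358 ≈ 0.04.

0.04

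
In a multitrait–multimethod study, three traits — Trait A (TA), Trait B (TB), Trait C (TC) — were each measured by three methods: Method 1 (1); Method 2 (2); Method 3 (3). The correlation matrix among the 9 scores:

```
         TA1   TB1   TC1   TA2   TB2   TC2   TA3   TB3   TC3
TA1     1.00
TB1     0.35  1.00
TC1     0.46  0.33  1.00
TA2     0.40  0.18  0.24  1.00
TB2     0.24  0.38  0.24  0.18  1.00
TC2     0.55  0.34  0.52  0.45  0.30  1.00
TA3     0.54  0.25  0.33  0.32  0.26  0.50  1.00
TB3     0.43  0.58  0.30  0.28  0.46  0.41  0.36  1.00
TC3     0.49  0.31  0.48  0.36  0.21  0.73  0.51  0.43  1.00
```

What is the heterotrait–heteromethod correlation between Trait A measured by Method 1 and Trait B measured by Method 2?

Different traits and methods: r(TA1, TB2) = 0.24.

0.24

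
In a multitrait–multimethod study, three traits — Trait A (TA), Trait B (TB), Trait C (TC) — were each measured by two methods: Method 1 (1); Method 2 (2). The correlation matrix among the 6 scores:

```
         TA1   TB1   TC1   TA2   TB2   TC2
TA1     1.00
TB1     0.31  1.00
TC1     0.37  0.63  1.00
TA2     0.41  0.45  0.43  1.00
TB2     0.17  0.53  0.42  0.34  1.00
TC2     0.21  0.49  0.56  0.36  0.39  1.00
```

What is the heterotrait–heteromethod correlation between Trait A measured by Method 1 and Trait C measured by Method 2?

0.21

Different traits and methods: r(TA1, TC2) = 0.21.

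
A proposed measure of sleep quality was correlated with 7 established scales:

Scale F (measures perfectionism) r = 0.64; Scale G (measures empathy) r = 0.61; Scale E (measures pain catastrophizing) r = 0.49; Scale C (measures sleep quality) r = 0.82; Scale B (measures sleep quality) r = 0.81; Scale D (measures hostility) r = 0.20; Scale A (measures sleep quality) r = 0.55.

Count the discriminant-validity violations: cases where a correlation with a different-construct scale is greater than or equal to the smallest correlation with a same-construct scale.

2

Convergent (same construct = sleep quality): Scale C, Scale B, Scale A.
Smallest convergent = 0.55. Discriminant values: 0.64, 0.61, 0.49, 0.20; count ≥ 0.55 → 2.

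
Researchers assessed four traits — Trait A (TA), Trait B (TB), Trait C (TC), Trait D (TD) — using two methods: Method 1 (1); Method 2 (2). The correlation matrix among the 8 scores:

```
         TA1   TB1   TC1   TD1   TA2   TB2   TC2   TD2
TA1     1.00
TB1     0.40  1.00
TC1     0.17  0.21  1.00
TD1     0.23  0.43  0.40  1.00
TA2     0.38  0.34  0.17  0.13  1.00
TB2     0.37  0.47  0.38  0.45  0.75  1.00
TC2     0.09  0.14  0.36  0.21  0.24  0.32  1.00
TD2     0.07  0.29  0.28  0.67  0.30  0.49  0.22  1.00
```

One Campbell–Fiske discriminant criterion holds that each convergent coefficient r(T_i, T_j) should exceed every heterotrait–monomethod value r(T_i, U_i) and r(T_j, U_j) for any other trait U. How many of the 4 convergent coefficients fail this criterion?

Checking each validity diagonal entry against its comparison values:
TA (methods 1·2): 0.38 vs {0.40, 0.75, 0.17, 0.24, 0.23, 0.30} → fail.
TB (methods 1·2): 0.47 vs {0.40, 0.75, 0.21, 0.32, 0.43, 0.49} → fail.
TC (methods 1·2): 0.36 vs {0.17, 0.24, 0.21, 0.32, 0.40, 0.22} → fail.
TD (methods 1·2): 0.67 vs {0.23, 0.30, 0.43, 0.49, 0.40, 0.22} → pass.
3 of 4 fail.

3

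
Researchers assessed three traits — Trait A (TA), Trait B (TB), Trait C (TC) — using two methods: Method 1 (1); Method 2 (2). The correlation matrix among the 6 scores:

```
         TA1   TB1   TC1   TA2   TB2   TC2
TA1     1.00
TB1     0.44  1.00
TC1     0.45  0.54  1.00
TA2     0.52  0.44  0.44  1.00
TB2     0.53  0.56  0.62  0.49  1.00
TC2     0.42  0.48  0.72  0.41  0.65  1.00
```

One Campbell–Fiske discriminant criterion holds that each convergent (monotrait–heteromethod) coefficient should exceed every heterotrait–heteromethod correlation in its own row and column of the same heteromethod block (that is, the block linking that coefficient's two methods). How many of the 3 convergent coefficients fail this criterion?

Each convergent coefficient versus the relevant comparison correlations:
TA (methods 1·2): 0.52 vs {0.53, 0.44, 0.42, 0.44} → fail.
TB (methods 1·2): 0.56 vs {0.44, 0.53, 0.48, 0.62} → fail.
TC (methods 1·2): 0.72 vs {0.44, 0.42, 0.62, 0.48} → pass.
2 of 3 fail.

2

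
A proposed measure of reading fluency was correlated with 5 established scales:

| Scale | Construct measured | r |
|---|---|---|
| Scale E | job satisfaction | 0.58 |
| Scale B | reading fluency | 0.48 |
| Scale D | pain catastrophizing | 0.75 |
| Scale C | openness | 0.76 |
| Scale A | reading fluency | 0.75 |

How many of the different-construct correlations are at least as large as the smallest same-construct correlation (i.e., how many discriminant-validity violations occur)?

3

Convergent (same construct = reading fluency): Scale B, Scale A.
Smallest convergent = 0.48. Discriminant values: 0.58, 0.75, 0.76; count ≥ 0.48 → 3.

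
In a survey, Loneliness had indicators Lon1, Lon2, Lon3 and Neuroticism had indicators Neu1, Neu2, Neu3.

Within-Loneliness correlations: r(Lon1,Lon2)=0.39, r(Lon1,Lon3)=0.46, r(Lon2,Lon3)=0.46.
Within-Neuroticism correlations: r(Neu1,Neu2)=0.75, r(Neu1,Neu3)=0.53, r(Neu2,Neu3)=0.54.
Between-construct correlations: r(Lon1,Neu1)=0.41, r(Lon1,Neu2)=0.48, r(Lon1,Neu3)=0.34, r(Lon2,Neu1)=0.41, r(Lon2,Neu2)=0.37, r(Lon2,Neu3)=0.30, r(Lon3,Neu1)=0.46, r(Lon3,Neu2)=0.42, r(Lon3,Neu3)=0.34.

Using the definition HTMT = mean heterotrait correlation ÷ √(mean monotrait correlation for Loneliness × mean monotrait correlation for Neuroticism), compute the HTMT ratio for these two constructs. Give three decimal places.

0.762

Mean between = 3.53/9 = 0.3922.
Mean within-Lon = 1.31/3 = 0.4367; mean within-Neu = 1.82/3 = 0.6067.
Geometric mean = √(0.4367 × 0.6067) = 0.5147.
HTMT = 0.3922 / 0.5147 = 0.762.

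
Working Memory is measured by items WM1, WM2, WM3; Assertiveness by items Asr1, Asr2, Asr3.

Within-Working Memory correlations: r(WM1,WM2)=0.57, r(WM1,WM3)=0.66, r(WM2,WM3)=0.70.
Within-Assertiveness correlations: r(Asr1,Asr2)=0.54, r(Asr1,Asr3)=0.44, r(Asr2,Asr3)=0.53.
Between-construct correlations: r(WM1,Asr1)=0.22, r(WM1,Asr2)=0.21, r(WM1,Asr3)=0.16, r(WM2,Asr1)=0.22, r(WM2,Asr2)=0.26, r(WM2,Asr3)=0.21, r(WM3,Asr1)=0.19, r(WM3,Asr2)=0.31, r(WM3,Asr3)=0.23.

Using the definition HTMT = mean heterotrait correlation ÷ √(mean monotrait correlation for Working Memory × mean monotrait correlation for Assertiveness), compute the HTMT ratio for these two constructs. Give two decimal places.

0.39

Mean heterotrait r = 2.01/9 = 0.2233.
Mean within-WM = 1.93/3 = 0.6433; mean within-Asr = 1.51/3 = 0.5033.
Geometric mean = √(0.6433 × 0.5033) = 0.5690.
HTMT = 0.2233 / 0.5690 = 0.39.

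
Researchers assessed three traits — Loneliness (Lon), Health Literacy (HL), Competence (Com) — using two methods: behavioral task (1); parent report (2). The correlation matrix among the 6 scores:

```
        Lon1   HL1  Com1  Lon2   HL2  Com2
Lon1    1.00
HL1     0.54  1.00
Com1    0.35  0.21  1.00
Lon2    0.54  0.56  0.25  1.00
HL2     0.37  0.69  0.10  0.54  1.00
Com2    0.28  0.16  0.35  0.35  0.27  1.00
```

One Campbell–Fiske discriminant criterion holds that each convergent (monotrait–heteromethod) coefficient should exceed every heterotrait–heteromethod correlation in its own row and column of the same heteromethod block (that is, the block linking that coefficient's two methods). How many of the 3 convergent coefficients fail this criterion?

Each convergent coefficient versus the relevant comparison correlations:
Lon (methods 1·2): 0.54 vs {0.37, 0.56, 0.28, 0.25} → fail.
HL (methods 1·2): 0.69 vs {0.56, 0.37, 0.16, 0.10} → pass.
Com (methods 1·2): 0.35 vs {0.25, 0.28, 0.10, 0.16} → pass.
1 of 3 fail.

1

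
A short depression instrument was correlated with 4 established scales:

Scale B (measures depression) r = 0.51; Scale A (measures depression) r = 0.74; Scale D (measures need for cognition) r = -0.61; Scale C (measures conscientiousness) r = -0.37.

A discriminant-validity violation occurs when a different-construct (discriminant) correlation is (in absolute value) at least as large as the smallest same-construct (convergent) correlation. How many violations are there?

Convergent (same construct = depression): Scale B, Scale A.
Smallest convergent = 0.51. Discriminant |r|: 0.61, 0.37; count ≥ 0.51 → 1.

1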